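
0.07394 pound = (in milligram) 3.354e+04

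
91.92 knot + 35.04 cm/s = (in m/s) 47.64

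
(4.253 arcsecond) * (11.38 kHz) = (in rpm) 2.241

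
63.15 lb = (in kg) 28.64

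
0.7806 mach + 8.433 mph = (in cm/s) 2.696e+04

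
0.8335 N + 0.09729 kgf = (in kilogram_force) 0.1823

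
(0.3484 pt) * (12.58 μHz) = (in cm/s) 1.546e-07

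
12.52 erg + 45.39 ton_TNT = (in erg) 1.899e+18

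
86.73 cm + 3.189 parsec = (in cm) 9.84e+18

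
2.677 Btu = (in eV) 1.763e+22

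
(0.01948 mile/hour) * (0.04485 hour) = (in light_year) 1.486e-16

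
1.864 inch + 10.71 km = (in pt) 3.036e+07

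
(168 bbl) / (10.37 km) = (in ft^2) 0.02772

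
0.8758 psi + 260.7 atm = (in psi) 3832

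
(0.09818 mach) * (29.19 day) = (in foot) 2.766e+08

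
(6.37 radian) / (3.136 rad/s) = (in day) 2.351e-05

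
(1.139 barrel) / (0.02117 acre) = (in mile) 1.313e-06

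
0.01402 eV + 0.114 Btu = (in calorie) 28.75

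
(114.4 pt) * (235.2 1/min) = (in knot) 0.3075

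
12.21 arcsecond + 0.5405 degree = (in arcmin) 32.63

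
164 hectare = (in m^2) 1.64e+06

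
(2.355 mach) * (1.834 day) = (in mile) 7.895e+04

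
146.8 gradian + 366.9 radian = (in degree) 2.115e+04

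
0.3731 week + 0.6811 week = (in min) 1.063e+04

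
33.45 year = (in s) 1.055e+09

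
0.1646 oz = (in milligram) 4666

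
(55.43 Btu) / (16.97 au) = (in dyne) 0.002304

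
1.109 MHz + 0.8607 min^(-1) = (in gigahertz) 0.001109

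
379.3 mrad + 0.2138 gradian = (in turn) 0.0609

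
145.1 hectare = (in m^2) 1.451e+06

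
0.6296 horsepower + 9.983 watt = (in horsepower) 0.643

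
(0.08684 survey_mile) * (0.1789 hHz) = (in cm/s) 2.5e+05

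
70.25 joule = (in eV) 4.385e+20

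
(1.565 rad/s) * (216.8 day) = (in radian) 2.931e+07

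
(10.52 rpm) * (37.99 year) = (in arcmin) 4.537e+12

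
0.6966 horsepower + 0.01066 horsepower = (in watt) 527.4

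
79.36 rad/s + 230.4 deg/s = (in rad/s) 83.38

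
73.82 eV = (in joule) 1.183e-17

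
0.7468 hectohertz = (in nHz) 7.468e+10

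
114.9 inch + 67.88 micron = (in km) 0.002919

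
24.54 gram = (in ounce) 0.8656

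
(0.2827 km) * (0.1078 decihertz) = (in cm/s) 304.8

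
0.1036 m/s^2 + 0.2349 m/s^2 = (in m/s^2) 0.3385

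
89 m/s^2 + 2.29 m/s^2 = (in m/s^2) 91.29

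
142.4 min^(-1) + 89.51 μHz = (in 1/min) 142.4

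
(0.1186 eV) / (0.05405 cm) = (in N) 3.516e-17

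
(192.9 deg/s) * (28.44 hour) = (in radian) 3.447e+05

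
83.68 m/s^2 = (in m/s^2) 83.68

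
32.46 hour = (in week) 0.1932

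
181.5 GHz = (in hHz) 1.815e+09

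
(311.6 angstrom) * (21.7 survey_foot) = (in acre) 5.093e-11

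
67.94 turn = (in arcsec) 8.805e+07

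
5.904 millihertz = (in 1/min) 0.3542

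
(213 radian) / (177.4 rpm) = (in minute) 0.1911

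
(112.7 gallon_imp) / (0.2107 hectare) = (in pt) 0.6893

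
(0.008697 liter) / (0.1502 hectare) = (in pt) 1.641e-05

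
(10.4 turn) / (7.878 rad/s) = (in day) 9.6e-05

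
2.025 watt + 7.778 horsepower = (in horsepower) 7.781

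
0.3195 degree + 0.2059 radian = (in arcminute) 727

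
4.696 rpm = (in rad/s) 0.4918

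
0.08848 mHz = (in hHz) 8.848e-07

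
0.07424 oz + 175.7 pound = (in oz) 2811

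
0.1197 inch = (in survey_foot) 0.009975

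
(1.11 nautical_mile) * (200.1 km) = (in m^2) 4.113e+08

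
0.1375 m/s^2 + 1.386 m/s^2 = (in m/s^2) 1.523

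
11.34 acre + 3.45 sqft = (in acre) 11.34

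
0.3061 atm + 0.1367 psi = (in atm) 0.3154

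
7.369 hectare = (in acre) 18.21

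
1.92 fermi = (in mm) 1.92e-12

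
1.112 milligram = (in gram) 0.001112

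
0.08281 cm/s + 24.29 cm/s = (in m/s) 0.2437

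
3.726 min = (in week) 0.0003696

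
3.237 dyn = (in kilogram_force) 3.301e-06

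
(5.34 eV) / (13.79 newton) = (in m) 6.204e-20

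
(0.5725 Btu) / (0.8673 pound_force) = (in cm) 1.566e+04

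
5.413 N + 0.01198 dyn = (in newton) 5.413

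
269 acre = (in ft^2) 1.172e+07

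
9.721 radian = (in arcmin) 3.342e+04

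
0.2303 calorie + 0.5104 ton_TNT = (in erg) 2.136e+16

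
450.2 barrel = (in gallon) 1.891e+04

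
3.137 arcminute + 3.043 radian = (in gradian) 193.8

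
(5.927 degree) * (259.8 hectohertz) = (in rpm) 2.566e+04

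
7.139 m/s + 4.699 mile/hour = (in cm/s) 924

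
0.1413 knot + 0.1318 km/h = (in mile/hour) 0.2445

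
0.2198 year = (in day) 80.23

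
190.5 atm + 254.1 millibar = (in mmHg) 1.45e+05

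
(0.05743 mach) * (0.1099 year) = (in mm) 6.777e+10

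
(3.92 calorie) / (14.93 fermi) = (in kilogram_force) 1.12e+14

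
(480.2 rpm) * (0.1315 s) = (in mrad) 6613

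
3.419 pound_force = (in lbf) 3.419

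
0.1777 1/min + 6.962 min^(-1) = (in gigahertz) 1.19e-10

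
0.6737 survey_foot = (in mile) 0.0001276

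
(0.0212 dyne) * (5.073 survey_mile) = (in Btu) 1.64e-06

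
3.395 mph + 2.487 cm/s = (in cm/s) 154.3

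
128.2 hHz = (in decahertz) 1282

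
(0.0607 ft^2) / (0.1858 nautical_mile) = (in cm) 0.001639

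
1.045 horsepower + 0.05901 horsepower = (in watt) 823.3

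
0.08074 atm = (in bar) 0.08181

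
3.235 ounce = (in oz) 3.235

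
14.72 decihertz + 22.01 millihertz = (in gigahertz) 1.494e-09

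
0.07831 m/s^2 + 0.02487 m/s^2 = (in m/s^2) 0.1032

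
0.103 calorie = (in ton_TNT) 1.03e-10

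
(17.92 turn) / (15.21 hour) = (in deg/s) 0.1178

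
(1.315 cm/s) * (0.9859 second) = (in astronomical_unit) 8.666e-14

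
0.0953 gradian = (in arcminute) 5.146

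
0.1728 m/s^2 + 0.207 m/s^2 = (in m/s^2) 0.3798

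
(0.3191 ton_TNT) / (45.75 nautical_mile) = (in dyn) 1.576e+09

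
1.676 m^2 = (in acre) 0.0004141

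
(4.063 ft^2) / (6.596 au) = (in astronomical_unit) 2.557e-24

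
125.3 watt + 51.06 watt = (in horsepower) 0.2365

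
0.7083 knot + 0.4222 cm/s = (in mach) 0.001083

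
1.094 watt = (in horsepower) 0.001467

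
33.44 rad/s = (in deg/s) 1916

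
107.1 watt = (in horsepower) 0.1436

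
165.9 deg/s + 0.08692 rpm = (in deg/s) 166.4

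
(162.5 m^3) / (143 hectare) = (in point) 0.3221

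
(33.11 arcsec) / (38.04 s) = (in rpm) 4.03e-05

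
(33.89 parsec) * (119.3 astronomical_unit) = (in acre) 4.612e+27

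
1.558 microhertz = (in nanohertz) 1558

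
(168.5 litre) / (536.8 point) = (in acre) 0.0002199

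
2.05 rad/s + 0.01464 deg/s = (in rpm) 19.58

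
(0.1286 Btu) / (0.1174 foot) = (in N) 3792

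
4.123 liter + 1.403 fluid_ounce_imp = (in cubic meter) 0.004163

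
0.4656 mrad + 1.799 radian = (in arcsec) 3.712e+05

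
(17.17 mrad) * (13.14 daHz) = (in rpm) 21.54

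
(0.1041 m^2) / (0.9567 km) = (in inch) 0.004284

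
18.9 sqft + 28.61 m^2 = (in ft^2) 326.9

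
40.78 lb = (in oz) 652.5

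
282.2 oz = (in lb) 17.64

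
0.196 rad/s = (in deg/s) 11.23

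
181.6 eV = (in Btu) 2.758e-20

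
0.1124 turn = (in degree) 40.46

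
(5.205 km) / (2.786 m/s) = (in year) 5.924e-05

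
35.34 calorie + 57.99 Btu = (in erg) 6.133e+11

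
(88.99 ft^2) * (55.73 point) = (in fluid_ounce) 5496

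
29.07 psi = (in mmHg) 1503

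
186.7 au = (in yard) 3.054e+13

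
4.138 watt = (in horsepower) 0.005549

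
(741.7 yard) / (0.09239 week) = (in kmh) 0.04369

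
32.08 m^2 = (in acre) 0.007927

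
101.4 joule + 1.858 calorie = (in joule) 109.2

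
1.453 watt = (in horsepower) 0.001949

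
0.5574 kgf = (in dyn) 5.466e+05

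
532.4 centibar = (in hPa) 5324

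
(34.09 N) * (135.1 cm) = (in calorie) 11.01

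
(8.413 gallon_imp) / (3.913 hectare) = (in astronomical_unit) 6.534e-18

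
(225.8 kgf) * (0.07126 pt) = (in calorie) 0.0133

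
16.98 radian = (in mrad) 1.698e+04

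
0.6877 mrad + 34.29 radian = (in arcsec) 7.073e+06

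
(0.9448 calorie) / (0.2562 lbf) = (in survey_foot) 11.38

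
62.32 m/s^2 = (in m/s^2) 62.32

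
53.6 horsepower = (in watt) 3.997e+04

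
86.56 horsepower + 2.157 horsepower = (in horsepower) 88.72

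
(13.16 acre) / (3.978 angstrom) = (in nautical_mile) 7.229e+10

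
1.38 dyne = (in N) 1.38e-05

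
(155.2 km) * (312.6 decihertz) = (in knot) 9.431e+06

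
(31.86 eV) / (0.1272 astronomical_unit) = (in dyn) 2.683e-23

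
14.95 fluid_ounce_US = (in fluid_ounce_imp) 15.56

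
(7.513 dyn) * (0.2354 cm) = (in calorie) 4.227e-08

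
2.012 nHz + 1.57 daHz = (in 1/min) 942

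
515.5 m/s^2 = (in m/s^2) 515.5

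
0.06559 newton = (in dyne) 6559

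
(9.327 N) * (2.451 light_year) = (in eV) 1.35e+36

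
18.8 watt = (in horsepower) 0.02521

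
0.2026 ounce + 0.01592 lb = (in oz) 0.4573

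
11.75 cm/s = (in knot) 0.2284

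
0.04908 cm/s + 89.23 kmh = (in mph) 55.45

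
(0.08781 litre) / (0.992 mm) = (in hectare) 8.852e-06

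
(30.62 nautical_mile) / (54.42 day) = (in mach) 3.542e-05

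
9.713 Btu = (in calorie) 2449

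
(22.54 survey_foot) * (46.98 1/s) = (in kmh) 1162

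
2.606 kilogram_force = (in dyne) 2.556e+06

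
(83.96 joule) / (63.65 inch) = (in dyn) 5.193e+06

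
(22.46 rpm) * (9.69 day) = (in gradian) 1.254e+08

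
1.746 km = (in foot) 5728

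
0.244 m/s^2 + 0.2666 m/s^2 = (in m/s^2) 0.5106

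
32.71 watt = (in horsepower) 0.04386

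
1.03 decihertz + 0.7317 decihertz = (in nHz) 1.762e+08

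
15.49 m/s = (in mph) 34.65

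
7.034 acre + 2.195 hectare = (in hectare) 5.042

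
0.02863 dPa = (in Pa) 0.002863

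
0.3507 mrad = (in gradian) 0.02233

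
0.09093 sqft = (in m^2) 0.008448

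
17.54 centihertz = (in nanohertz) 1.754e+08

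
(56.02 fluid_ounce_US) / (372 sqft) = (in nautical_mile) 2.588e-08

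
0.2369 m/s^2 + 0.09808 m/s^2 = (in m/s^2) 0.335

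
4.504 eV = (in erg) 7.216e-12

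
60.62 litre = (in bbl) 0.3813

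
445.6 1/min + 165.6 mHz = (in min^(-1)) 455.5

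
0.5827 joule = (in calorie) 0.1393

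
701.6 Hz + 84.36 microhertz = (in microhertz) 7.016e+08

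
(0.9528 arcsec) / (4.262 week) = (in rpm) 1.711e-11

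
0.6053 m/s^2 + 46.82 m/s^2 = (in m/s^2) 47.43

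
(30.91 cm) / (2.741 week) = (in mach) 5.476e-10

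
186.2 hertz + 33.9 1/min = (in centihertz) 1.868e+04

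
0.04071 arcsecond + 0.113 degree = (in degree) 0.113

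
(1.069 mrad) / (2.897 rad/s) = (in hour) 1.025e-07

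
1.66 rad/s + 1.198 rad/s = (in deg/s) 163.8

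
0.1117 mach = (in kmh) 136.9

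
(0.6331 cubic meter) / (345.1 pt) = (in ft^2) 55.98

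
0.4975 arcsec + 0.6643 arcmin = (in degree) 0.01121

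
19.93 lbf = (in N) 88.65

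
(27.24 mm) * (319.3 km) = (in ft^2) 9.362e+04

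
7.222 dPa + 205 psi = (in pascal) 1.413e+06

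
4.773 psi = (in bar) 0.3291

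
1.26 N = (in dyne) 1.26e+05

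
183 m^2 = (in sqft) 1970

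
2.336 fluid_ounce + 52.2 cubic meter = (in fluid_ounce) 1.765e+06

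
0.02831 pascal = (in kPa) 2.831e-05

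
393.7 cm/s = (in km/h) 14.17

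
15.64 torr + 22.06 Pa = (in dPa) 2.107e+04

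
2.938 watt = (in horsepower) 0.00394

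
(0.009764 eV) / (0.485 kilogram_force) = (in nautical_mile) 1.776e-25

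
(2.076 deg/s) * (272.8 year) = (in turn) 4.961e+07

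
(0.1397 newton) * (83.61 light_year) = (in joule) 1.105e+17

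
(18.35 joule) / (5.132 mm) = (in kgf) 364.6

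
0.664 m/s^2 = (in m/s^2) 0.664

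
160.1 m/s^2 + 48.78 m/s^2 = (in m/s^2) 208.9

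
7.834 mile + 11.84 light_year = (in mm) 1.12e+20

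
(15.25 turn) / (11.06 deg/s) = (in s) 496.4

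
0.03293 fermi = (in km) 3.293e-20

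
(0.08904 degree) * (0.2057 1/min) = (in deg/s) 0.0003053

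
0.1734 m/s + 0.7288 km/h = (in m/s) 0.3758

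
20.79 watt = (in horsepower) 0.02788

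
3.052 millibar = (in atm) 0.003012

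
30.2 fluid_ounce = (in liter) 0.8931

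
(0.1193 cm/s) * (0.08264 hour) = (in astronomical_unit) 2.373e-12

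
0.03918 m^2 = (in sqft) 0.4217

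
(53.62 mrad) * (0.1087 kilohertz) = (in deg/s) 333.9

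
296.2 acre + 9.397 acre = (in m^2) 1.237e+06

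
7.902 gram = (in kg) 0.007902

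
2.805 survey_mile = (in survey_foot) 1.481e+04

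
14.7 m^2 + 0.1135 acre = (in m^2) 474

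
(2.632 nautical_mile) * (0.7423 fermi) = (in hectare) 3.618e-16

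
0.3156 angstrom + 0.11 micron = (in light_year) 1.163e-23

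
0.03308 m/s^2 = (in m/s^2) 0.03308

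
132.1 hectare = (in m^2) 1.321e+06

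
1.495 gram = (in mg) 1495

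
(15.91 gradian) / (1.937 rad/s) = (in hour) 3.584e-05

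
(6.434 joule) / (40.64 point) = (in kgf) 45.76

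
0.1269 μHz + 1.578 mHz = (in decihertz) 0.01578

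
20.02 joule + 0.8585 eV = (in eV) 1.25e+20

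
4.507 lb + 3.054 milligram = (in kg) 2.044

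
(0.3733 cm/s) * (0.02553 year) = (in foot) 9861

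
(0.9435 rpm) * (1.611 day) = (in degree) 7.88e+05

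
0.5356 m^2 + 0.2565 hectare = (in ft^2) 2.762e+04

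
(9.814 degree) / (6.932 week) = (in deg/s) 2.341e-06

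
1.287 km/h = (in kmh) 1.287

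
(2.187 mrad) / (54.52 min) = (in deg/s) 3.831e-05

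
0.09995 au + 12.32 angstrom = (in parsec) 4.846e-07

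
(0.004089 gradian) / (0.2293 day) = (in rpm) 3.096e-08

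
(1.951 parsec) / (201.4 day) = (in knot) 6.725e+09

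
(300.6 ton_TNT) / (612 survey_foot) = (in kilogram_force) 6.875e+08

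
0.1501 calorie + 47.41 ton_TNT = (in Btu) 1.88e+08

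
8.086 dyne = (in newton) 8.086e-05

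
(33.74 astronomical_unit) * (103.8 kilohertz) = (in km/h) 1.886e+18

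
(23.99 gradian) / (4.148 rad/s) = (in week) 1.502e-07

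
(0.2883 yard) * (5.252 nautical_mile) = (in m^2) 2564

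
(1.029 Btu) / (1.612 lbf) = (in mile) 0.09408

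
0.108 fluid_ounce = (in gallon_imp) 0.0007026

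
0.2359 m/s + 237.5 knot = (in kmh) 440.7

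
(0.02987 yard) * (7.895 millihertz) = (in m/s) 0.0002156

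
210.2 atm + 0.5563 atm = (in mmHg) 1.602e+05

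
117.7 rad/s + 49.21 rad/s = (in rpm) 1594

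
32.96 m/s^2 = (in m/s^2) 32.96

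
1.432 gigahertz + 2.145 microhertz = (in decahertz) 1.432e+08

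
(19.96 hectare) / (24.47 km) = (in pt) 2.312e+04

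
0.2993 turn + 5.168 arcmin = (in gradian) 119.8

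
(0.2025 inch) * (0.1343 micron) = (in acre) 1.707e-13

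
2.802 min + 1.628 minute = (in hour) 0.07383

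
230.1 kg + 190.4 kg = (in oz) 1.483e+04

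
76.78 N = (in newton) 76.78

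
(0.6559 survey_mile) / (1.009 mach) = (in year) 9.743e-08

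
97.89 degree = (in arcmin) 5873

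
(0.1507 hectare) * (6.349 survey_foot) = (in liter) 2.916e+06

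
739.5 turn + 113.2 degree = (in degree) 2.663e+05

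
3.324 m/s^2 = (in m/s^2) 3.324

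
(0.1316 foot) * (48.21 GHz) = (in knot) 3.759e+09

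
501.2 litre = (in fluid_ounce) 1.695e+04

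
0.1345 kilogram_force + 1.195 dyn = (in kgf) 0.1345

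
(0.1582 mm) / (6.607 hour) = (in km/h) 2.394e-08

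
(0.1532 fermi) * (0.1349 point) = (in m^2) 7.291e-21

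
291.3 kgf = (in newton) 2857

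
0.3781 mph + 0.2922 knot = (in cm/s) 31.93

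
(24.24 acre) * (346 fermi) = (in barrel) 2.135e-07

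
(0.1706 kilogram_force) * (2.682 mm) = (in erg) 4.487e+04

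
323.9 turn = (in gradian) 1.296e+05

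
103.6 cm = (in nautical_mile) 0.0005594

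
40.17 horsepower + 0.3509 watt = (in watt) 2.996e+04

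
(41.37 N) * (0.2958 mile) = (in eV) 1.229e+23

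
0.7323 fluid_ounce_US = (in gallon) 0.005721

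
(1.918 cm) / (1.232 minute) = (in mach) 7.62e-07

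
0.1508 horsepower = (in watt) 112.5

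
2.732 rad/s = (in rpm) 26.09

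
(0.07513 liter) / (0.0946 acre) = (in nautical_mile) 1.06e-10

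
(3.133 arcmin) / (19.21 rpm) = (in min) 7.551e-06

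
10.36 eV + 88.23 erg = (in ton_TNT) 2.109e-15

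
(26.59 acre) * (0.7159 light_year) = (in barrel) 4.584e+21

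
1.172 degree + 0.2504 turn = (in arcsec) 3.287e+05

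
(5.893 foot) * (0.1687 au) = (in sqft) 4.879e+11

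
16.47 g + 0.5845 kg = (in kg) 0.601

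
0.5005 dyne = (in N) 5.005e-06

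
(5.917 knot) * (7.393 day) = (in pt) 5.512e+09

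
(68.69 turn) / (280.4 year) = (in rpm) 4.661e-07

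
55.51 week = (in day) 388.6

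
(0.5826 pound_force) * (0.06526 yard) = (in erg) 1.546e+06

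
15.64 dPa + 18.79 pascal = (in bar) 0.0002035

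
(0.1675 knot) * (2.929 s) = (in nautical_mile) 0.0001363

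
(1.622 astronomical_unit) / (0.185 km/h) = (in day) 5.465e+07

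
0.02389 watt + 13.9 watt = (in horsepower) 0.01867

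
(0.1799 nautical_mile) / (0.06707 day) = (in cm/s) 5.75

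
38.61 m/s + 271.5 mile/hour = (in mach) 0.4698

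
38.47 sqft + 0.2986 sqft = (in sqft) 38.77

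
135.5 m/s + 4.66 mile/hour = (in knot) 267.4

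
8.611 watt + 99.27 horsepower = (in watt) 7.403e+04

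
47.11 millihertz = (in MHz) 4.711e-08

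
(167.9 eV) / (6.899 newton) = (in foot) 1.279e-17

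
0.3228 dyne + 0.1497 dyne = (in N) 4.725e-06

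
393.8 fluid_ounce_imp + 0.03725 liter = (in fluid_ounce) 379.6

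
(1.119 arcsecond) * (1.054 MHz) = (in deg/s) 327.6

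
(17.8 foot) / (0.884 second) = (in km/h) 22.09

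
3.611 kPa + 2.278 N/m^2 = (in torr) 27.1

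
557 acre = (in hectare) 225.4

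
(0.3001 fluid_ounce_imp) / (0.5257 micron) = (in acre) 0.004008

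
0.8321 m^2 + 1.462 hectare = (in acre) 3.613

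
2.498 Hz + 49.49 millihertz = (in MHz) 2.547e-06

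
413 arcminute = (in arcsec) 2.478e+04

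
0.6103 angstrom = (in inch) 2.403e-09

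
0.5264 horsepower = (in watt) 392.5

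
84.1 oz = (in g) 2384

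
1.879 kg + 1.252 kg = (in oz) 110.4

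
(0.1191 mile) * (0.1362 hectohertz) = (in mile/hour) 5840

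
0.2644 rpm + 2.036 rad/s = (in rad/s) 2.064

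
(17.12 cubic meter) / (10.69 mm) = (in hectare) 0.1601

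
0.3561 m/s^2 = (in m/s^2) 0.3561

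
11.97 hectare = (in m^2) 1.197e+05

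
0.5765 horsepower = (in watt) 429.9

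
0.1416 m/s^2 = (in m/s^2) 0.1416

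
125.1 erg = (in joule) 1.251e-05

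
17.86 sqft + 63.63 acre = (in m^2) 2.575e+05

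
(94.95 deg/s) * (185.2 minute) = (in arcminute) 6.331e+07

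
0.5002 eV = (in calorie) 1.915e-20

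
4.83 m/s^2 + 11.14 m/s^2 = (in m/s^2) 15.97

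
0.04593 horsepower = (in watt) 34.25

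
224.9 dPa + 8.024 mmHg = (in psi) 0.1584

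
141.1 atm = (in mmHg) 1.072e+05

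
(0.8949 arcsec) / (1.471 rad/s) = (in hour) 8.193e-10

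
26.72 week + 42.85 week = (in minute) 7.013e+05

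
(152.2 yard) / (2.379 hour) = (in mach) 4.772e-05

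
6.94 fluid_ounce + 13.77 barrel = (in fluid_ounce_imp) 7.706e+04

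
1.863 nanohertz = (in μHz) 0.001863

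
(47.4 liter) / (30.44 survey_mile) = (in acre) 2.391e-10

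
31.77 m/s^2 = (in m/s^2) 31.77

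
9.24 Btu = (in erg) 9.749e+10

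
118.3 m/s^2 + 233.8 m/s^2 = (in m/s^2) 352.1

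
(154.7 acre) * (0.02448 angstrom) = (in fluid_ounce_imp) 0.05394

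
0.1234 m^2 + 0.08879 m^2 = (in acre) 5.243e-05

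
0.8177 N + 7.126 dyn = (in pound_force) 0.1838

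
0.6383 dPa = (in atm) 6.3e-07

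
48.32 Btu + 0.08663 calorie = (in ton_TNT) 1.218e-05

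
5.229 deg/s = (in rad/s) 0.09126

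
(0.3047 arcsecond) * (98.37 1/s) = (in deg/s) 0.008326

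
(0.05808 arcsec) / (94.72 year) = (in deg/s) 5.401e-15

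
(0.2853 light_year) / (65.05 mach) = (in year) 3864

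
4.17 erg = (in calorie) 9.967e-08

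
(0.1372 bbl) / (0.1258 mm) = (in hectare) 0.01734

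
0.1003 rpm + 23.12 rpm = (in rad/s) 2.432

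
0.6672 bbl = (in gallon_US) 28.02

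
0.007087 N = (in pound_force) 0.001593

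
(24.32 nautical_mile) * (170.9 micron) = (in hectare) 0.0007697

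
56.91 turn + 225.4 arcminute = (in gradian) 2.277e+04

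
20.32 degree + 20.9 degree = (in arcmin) 2473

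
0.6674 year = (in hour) 5846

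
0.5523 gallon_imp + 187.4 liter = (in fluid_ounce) 6422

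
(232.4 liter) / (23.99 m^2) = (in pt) 27.46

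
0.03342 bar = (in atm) 0.03298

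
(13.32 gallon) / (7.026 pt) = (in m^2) 20.34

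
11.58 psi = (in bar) 0.7984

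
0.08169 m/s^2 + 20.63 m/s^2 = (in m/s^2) 20.71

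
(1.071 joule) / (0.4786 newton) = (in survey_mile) 0.00139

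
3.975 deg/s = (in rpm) 0.6625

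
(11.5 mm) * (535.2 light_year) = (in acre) 1.439e+13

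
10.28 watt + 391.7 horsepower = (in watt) 2.921e+05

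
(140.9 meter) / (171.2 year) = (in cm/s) 2.61e-06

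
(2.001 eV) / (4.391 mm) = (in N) 7.301e-17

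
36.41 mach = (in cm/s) 1.24e+06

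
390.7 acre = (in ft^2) 1.702e+07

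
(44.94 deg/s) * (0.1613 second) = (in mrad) 126.5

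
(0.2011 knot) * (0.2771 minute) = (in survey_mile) 0.001069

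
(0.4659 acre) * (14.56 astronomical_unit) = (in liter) 4.107e+18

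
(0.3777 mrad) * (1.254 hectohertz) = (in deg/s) 2.714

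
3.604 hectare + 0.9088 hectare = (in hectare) 4.513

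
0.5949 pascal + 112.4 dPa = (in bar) 0.0001183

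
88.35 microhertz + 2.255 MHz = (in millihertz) 2.255e+09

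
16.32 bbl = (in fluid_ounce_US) 8.774e+04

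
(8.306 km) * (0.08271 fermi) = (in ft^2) 7.395e-12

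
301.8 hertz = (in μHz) 3.018e+08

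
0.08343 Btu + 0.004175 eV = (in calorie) 21.04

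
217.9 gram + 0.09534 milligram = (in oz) 7.686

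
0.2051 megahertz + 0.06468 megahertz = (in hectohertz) 2698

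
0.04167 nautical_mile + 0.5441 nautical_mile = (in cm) 1.085e+05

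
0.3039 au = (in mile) 2.825e+07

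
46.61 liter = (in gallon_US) 12.31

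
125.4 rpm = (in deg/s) 752.4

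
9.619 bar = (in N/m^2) 9.619e+05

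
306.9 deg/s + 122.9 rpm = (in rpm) 174.1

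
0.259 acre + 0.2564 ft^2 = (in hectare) 0.1048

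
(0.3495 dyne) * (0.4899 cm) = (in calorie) 4.092e-09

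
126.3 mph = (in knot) 109.8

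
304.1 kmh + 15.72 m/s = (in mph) 224.1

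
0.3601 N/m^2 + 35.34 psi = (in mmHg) 1828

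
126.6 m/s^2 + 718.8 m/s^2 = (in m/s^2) 845.4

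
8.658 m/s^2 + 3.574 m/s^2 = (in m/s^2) 12.23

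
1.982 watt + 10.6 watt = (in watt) 12.58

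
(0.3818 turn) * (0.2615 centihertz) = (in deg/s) 0.3594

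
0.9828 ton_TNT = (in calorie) 9.828e+08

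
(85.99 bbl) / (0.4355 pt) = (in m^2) 8.899e+04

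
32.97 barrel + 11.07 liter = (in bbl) 33.04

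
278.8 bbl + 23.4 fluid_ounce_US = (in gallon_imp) 9750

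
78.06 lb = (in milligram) 3.541e+07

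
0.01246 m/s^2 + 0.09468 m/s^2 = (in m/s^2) 0.1071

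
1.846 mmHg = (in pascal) 246.1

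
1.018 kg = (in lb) 2.244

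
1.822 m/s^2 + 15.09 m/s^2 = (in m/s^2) 16.91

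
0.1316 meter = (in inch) 5.181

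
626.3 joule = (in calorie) 149.7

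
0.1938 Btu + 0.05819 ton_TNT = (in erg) 2.435e+15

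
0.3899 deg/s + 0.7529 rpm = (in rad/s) 0.08565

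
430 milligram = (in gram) 0.43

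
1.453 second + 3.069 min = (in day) 0.002148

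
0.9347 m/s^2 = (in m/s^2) 0.9347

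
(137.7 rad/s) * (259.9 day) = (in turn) 4.921e+08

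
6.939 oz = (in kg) 0.1967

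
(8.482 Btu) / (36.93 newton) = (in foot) 795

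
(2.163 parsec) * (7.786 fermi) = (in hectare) 0.05197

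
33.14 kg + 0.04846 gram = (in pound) 73.06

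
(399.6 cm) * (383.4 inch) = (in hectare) 0.003891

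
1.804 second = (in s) 1.804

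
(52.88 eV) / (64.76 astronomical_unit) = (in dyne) 8.745e-26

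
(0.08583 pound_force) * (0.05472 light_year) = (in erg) 1.976e+21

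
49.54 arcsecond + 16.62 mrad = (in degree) 0.966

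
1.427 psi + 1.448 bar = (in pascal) 1.546e+05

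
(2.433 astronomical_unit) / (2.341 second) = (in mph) 3.478e+11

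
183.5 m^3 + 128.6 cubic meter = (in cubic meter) 312.1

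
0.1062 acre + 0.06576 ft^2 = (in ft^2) 4626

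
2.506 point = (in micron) 884.1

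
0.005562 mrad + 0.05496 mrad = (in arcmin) 0.2081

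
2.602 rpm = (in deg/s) 15.61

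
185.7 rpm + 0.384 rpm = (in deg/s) 1117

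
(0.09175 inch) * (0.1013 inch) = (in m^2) 5.996e-06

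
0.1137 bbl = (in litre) 18.08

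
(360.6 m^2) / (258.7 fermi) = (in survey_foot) 4.573e+15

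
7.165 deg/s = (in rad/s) 0.1251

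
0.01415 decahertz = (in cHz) 14.15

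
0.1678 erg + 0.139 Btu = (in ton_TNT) 3.505e-08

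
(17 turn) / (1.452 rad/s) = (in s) 73.56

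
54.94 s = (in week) 9.084e-05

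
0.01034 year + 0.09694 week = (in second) 3.847e+05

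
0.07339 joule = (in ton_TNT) 1.754e-11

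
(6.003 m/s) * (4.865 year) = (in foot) 3.022e+09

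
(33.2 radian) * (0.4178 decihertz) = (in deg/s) 79.47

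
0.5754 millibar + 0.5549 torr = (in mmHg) 0.9865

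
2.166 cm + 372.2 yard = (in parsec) 1.103e-14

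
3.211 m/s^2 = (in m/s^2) 3.211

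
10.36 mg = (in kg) 1.036e-05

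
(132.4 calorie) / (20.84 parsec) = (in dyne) 8.615e-11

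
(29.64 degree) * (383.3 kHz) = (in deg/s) 1.136e+07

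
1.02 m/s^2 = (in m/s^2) 1.02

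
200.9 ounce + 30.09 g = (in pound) 12.62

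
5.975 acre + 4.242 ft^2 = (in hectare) 2.418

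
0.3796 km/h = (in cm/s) 10.54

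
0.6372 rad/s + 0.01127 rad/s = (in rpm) 6.192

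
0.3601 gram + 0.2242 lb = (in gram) 102.1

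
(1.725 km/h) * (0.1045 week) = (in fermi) 3.028e+19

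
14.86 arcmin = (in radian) 0.004323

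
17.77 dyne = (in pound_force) 3.995e-05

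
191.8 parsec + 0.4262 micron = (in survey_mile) 3.677e+15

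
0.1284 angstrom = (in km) 1.284e-14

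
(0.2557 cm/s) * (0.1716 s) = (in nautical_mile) 2.369e-07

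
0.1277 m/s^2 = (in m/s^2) 0.1277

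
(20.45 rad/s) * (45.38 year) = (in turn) 4.658e+09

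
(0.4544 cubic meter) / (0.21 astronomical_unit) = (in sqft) 1.557e-10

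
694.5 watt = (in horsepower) 0.9313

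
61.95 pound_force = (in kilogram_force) 28.1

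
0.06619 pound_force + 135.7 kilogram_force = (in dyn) 1.331e+08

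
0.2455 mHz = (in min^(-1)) 0.01473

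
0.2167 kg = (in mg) 2.167e+05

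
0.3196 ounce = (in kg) 0.009061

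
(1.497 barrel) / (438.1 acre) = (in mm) 0.0001342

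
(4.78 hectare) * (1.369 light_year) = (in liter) 6.191e+23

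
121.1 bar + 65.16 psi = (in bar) 125.6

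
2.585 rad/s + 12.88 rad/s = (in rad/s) 15.46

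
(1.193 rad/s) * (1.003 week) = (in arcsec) 1.493e+11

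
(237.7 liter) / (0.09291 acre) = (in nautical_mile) 3.414e-07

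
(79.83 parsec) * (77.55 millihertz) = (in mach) 5.61e+14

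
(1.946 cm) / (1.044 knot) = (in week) 5.991e-08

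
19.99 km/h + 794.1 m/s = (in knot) 1554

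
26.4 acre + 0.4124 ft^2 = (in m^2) 1.068e+05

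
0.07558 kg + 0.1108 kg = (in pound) 0.4109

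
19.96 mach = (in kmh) 2.447e+04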